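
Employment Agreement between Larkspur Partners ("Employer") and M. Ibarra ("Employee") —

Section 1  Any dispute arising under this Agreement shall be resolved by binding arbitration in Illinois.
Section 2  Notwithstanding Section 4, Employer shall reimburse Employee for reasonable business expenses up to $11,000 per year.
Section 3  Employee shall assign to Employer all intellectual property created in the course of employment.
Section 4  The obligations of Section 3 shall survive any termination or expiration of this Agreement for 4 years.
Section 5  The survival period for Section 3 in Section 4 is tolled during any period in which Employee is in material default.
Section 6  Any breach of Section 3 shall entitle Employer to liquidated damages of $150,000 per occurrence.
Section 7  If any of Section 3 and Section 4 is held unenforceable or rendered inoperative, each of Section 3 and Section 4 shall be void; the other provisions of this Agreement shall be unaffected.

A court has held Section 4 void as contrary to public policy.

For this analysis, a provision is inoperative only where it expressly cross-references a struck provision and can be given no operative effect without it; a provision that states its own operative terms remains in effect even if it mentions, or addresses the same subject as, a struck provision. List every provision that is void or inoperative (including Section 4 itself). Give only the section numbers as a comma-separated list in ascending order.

3, 4, 5, 6

Section 4 is struck. Section 5 does nothing except set the tolling of the survival period for Section 3 by reference to Section 4; with Section 4 gone it has no independent effect and is inoperative. Section 2 mentions Section 4 but its own obligation stands independently of Section 4, so Section 2 is not affected. Section 7 declares Section 3 and Section 4 mutually dependent; since one of them has fallen, all of them are of no effect. That brings down Section 3 as well. Section 6 in turn depends solely on a provision now struck and likewise falls. The remainder continues in force under Section 7. The provisions still in force are Section 1, Section 2, and Section 7.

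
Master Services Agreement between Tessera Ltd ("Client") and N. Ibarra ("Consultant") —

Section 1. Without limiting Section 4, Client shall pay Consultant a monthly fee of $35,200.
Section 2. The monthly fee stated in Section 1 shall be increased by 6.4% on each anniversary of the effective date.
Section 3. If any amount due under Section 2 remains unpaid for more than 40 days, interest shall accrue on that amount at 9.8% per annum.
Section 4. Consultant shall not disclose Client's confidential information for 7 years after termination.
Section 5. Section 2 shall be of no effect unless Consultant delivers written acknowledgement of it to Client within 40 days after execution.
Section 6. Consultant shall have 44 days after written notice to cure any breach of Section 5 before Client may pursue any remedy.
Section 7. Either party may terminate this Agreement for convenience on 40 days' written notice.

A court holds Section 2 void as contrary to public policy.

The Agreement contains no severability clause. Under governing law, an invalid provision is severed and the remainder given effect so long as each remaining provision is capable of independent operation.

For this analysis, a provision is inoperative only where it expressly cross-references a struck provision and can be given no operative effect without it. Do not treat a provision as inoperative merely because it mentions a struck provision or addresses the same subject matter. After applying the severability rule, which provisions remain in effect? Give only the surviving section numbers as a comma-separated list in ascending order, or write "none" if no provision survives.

Section 2 is struck. Section 3 does nothing except set the default interest on the escalation of the monthly fee by reference to Section 2; with Section 2 gone it has no independent effect and is inoperative. Section 5 operates only by reference to Section 2, so it falls with Section 2. The only function of Section 6 is the cure period for breach of Section 5, so it cannot stand once Section 5 is removed. With no severability clause, the stated default rule severs what cannot stand and enforces each remaining provision that can operate on its own. The provisions still in force are Section 1, Section 4, and Section 7.

1, 4, 7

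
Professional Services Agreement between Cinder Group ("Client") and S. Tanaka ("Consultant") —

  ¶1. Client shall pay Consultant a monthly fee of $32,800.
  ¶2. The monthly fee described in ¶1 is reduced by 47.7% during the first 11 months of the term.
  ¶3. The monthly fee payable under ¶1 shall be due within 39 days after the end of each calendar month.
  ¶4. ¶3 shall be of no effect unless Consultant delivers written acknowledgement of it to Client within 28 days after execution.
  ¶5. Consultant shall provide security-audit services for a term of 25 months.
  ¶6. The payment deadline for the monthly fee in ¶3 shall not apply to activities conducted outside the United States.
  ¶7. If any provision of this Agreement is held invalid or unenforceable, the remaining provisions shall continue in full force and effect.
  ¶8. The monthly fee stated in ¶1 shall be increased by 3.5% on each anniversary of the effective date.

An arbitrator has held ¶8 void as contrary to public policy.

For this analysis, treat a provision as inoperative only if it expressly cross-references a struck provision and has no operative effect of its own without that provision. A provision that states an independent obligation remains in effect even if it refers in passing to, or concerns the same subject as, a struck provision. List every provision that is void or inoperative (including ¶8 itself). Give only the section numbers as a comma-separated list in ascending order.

8

¶8 is struck. Nothing else in the Agreement is defined by reference to ¶8. Under the severability clause in ¶7, the remaining provisions continue in force. That leaves ¶1, ¶2, ¶3, ¶4, ¶5, ¶6, and ¶7 in effect.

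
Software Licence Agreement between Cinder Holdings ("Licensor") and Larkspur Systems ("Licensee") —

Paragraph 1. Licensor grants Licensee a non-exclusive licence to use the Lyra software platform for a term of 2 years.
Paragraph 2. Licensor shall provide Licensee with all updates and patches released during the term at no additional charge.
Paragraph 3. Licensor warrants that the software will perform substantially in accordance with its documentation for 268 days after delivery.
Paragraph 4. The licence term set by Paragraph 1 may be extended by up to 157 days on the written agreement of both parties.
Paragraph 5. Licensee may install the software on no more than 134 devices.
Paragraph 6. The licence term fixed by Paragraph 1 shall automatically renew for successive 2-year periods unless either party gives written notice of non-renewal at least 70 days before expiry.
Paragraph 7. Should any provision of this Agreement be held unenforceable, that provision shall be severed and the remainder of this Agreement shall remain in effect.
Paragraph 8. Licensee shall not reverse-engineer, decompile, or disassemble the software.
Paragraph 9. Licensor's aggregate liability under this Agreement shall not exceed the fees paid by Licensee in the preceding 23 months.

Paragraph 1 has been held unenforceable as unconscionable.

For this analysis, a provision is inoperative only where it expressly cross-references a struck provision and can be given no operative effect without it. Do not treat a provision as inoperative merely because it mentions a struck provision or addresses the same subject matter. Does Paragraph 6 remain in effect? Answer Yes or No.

No

Paragraph 1 is struck. The whole of Paragraph 4 is the extension of the licence term, defined by reference to Paragraph 1, so Paragraph 4 cannot stand once Paragraph 1 is removed. Paragraph 6 does nothing except set the renewal of the licence term by reference to Paragraph 1; with Paragraph 1 gone it has no independent effect and is inoperative. Under the severability clause in Paragraph 7, the remaining provisions continue in force. That leaves Paragraph 2, Paragraph 3, Paragraph 5, Paragraph 7, Paragraph 8, and Paragraph 9 in effect. Paragraph 6 is among the inoperative provisions, so the answer is no.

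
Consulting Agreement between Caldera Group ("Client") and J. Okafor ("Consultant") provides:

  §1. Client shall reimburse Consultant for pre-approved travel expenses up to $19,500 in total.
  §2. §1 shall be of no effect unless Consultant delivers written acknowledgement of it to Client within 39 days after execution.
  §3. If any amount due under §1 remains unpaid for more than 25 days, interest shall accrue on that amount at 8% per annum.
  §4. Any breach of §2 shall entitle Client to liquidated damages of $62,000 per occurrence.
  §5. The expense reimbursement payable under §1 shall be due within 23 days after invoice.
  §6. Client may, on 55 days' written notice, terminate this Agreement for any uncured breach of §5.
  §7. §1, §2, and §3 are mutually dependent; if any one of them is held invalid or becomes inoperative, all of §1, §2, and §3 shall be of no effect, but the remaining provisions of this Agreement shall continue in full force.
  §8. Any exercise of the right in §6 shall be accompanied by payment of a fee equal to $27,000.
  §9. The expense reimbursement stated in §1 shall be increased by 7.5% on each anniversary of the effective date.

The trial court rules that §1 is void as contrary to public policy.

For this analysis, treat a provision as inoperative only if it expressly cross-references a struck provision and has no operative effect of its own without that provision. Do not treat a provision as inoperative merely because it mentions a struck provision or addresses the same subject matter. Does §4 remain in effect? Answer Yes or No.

§1 is struck. The only function of §2 is the acknowledgement condition for §1, so it cannot stand once §1 is removed. §3 has no operative effect of its own apart from §1 and is therefore inoperative. §5 has no operative effect of its own apart from §1 and is therefore inoperative. §9 does nothing except set the escalation of the expense reimbursement by reference to §1; with §1 gone it has no independent effect and is inoperative. §4 does nothing except set the liquidated-damages amount by reference to §2; with §2 gone it has no independent effect and is inoperative. §6 operates only by reference to §5, so it falls with §5. §8 merely fixes the exercise fee for §6; with §6 gone it has nothing to operate on and falls away. §7 declares §1, §2, and §3 mutually dependent; since one of them has fallen, all of them are of no effect. The remainder continues in force under §7. Only §7 remains in effect. §4 is among the inoperative provisions, so the answer is no.

No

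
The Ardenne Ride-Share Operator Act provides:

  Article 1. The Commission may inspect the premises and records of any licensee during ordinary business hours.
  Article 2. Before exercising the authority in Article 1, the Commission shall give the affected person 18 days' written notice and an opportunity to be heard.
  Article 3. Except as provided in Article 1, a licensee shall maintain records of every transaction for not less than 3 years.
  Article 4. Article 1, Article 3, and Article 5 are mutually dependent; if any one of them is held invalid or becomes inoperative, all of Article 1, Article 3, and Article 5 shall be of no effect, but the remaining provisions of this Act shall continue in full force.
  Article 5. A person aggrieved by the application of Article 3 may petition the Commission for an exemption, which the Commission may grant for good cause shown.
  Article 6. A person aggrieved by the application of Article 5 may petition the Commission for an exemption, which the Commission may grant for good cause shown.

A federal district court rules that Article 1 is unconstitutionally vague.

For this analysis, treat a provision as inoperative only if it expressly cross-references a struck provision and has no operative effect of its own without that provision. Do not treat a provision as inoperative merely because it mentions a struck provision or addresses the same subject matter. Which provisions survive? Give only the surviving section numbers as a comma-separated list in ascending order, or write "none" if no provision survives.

Article 1 is struck. Article 2 merely fixes the notice-and-hearing requirement for Article 1; with Article 1 gone it has nothing to operate on and falls away. Article 4 declares Article 1, Article 3, and Article 5 mutually dependent; since one of them has fallen, all of them are of no effect. That brings down Article 3 and Article 5 as well. Article 6 in turn depends solely on a provision now struck and likewise falls. The remainder continues in force under Article 4. Only Article 4 remains in effect.

4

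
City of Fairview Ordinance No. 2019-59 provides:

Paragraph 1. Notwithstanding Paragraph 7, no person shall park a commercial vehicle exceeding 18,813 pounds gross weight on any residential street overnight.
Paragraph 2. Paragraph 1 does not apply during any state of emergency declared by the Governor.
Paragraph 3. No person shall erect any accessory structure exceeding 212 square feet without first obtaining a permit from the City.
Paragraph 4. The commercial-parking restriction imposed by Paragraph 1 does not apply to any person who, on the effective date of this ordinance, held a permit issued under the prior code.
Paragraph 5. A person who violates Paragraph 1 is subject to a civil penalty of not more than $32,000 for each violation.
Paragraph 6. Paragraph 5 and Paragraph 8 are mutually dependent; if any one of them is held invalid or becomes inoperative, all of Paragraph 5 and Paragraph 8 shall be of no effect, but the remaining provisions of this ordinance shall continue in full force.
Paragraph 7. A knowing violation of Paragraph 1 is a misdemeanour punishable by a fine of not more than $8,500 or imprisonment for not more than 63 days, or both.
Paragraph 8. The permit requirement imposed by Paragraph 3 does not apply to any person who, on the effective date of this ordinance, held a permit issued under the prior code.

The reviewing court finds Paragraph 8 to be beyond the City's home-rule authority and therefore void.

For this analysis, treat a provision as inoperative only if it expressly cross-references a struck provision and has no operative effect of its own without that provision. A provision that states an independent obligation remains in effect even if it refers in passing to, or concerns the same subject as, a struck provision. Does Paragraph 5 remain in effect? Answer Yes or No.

Paragraph 8 is struck. No other provision's operative terms depend on Paragraph 8. Paragraph 6 declares Paragraph 5 and Paragraph 8 mutually dependent; since one of them has fallen, all of them are of no effect. That brings down Paragraph 5 as well. The remainder continues in force under Paragraph 6. The provisions still in force are Paragraph 1, Paragraph 2, Paragraph 3, Paragraph 4, Paragraph 6, and Paragraph 7. Paragraph 5 is among the inoperative provisions, so the answer is no.

No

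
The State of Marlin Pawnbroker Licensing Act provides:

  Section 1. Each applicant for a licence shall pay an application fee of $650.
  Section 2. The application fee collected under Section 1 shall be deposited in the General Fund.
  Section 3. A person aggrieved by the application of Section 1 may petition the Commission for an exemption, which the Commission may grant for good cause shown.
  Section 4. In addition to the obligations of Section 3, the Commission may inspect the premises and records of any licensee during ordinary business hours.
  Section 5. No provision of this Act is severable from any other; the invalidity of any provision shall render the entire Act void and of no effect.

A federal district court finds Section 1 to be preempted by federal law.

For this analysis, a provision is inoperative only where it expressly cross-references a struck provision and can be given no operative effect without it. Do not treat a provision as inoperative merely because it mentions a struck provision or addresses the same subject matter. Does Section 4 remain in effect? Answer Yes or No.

Section 1 is struck. Section 2 operates only by reference to Section 1, so it falls with Section 1. The only function of Section 3 is the exemption procedure for Section 1, so it cannot stand once Section 1 is removed. Section 5 provides that the Act is not severable, so the invalidity of any one provision voids the entire Act. No provision of the Act survives. Section 4 is among the inoperative provisions, so the answer is no.

No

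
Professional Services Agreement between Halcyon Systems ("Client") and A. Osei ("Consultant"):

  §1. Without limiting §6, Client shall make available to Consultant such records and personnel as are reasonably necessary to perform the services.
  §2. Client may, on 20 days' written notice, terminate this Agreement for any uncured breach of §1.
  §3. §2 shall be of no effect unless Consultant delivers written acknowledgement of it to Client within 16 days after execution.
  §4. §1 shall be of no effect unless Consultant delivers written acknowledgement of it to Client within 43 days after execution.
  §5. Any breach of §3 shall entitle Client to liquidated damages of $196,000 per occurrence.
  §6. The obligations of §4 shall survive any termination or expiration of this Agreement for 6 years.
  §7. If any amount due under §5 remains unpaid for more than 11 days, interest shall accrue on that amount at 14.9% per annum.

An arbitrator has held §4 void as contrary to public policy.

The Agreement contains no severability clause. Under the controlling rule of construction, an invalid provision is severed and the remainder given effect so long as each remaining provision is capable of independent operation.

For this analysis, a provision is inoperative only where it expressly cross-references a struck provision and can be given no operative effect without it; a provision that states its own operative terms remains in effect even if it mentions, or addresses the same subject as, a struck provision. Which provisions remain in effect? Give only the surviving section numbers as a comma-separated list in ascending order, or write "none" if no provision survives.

1, 2, 3, 5, 7

§4 is struck. §6 operates only by reference to §4, so it falls with §4. Although §1 refers to §6, its operative terms do not depend on §6, so it remains in effect. Under the stated default rule, only provisions that cannot operate independently fall away; the rest are enforced. That leaves §1, §2, §3, §5, and §7 in effect.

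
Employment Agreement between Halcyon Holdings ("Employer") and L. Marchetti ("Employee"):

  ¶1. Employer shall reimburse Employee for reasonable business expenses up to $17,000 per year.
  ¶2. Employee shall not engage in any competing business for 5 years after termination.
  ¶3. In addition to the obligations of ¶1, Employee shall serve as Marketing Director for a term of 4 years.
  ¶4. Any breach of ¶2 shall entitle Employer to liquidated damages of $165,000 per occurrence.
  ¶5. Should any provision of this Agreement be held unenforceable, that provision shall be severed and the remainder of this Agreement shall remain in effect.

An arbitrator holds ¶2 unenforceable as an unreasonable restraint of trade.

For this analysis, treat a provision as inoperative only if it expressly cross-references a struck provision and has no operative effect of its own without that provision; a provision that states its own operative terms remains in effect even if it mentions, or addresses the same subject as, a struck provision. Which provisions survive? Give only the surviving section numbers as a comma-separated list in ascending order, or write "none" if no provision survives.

1, 3, 5

¶2 is struck. ¶4 operates only by reference to ¶2, so it falls with ¶2. ¶5 is a severability clause and preserves every provision that can still be given independent effect. ¶1, ¶3, and ¶5 remain in effect.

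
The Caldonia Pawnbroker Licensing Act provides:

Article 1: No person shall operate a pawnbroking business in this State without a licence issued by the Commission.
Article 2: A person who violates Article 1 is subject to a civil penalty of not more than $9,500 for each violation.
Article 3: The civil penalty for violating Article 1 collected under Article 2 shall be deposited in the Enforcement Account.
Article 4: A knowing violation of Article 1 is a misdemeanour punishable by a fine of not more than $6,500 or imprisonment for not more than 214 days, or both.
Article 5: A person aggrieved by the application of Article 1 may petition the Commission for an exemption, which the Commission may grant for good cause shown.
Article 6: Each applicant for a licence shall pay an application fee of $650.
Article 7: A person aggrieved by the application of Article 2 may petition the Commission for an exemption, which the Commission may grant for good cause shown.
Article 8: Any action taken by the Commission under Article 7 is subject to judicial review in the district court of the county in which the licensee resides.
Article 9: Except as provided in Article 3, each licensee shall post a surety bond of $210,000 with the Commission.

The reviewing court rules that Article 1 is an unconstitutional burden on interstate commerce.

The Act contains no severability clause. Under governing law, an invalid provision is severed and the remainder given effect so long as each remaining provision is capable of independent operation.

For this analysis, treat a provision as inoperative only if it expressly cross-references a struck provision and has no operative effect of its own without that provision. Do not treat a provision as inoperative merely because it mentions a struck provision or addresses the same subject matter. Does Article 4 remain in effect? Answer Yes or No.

Article 1 is struck. Article 2 has no operative effect of its own apart from Article 1 and is therefore inoperative. Article 4 operates only by reference to Article 1, so it falls with Article 1. The only function of Article 5 is the exemption procedure for Article 1, so it cannot stand once Article 1 is removed. Article 3 operates only by reference to Article 2, so it falls with Article 2. Article 7 merely fixes the exemption procedure for Article 2; with Article 2 gone it has nothing to operate on and falls away. Article 8 operates only by reference to Article 7, so it falls with Article 7. Article 9 mentions Article 3 but its own obligation stands independently of Article 3, so Article 9 is not affected. With no severability clause, the stated default rule severs what cannot stand and enforces each remaining provision that can operate on its own. Article 6 and Article 9 remain in effect. Article 4 is among the inoperative provisions, so the answer is no.

No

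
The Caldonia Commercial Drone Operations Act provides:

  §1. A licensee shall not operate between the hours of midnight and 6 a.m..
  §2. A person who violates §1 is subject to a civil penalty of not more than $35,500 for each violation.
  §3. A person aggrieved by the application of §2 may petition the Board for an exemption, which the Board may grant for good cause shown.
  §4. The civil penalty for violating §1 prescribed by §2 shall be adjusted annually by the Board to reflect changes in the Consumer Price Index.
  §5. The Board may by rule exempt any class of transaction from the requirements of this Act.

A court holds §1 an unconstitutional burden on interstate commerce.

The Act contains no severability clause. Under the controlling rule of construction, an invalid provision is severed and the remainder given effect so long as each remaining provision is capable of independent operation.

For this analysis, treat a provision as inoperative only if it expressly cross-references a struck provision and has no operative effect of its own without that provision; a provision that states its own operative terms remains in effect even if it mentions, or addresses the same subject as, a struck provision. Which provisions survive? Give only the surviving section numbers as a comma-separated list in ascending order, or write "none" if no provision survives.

5

§1 is struck. §2 merely fixes the civil penalty for violating §1; with §1 gone it has nothing to operate on and falls away. The only function of §3 is the exemption procedure for §2, so it cannot stand once §2 is removed. §4 operates only by reference to §2, so it falls with §2. With no severability clause, the stated default rule severs what cannot stand and enforces each remaining provision that can operate on its own. Only §5 remains in effect.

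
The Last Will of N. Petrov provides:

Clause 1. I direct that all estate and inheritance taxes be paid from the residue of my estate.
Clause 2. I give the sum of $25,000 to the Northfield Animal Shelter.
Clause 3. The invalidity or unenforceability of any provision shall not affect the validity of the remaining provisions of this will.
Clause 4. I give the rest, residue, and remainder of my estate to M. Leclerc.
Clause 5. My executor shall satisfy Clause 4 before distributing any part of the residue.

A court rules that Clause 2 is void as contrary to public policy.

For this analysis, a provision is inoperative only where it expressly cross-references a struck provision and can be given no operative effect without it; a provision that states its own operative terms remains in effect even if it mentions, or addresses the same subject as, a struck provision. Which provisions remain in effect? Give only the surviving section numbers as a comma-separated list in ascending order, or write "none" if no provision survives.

Clause 2 is struck. No other provision's operative terms depend on Clause 2. Under the severability clause in Clause 3, the remaining provisions continue in force. That leaves Clause 1, Clause 3, Clause 4, and Clause 5 in effect.

1, 3, 4, 5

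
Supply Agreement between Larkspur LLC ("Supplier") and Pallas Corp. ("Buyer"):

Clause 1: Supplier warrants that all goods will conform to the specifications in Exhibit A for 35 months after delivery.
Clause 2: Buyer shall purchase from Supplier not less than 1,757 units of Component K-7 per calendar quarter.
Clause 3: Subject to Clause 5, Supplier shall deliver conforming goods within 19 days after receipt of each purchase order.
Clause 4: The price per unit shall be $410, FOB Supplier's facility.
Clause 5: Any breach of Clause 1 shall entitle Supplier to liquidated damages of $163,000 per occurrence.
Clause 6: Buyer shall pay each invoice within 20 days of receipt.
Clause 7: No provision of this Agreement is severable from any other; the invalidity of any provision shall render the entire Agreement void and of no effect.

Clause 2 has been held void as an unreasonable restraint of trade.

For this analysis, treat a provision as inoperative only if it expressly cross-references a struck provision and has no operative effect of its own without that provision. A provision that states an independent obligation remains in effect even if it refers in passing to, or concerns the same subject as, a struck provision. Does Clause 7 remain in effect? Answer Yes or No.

No

Clause 2 is struck. No other provision's operative terms depend on Clause 2. Clause 7 provides that the Agreement is not severable, so the invalidity of any one provision voids the entire Agreement. No provision of the Agreement survives. Clause 7 is among the inoperative provisions, so the answer is no.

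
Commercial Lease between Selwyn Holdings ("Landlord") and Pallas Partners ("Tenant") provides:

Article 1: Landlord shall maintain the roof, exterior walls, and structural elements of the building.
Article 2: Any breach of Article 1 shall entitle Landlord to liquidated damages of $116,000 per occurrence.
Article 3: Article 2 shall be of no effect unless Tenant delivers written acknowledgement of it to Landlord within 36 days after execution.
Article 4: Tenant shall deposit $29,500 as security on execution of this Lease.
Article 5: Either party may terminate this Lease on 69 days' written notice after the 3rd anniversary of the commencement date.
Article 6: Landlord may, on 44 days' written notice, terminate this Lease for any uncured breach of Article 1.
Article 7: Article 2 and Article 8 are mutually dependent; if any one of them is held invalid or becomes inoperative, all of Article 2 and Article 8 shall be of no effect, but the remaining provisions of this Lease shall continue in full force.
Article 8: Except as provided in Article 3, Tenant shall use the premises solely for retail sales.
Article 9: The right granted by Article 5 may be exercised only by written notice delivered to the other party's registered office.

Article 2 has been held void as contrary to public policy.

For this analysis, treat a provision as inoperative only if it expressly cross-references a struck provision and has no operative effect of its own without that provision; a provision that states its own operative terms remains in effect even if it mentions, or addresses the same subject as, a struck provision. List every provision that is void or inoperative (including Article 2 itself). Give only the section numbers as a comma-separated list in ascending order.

2, 3, 8

Article 2 is struck. Article 3 has no operative effect of its own apart from Article 2 and is therefore inoperative. Article 7 declares Article 2 and Article 8 mutually dependent; since one of them has fallen, all of them are of no effect. That brings down Article 8 as well. The remainder continues in force under Article 7. That leaves Article 1, Article 4, Article 5, Article 6, Article 7, and Article 9 in effect.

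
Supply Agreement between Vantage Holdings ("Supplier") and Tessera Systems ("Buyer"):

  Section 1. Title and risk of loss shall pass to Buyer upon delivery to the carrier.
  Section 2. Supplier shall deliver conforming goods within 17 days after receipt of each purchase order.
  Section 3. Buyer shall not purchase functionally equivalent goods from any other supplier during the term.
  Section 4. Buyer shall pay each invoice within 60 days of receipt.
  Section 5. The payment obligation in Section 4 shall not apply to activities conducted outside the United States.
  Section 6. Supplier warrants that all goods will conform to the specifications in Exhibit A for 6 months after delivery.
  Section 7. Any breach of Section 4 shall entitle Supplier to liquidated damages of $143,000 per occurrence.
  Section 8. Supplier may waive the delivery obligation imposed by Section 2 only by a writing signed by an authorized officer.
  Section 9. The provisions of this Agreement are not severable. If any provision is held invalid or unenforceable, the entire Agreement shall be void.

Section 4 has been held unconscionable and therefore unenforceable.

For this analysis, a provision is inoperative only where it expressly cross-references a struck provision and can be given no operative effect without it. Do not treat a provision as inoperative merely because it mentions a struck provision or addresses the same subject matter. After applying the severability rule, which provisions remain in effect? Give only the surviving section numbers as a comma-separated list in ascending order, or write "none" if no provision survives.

Section 4 is struck. Section 5 has no operative effect of its own apart from Section 4 and is therefore inoperative. Section 7 has no operative effect of its own apart from Section 4 and is therefore inoperative. Section 9 provides that the Agreement is not severable, so the invalidity of any one provision voids the entire Agreement. No provision of the Agreement survives.

none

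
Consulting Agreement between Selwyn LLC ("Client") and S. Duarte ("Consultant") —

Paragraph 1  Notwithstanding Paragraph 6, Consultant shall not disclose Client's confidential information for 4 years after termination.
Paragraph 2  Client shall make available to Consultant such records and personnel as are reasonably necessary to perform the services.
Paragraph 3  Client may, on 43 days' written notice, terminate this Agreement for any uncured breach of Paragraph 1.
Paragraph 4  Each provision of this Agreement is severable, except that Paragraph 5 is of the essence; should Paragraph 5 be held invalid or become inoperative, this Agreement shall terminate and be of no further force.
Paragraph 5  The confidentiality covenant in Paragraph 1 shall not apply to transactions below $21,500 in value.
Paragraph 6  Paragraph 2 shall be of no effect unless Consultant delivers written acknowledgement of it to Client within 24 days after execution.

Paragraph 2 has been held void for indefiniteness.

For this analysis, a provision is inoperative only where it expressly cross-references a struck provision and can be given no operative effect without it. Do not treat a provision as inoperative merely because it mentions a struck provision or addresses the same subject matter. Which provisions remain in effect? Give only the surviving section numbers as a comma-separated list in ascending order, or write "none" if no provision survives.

1, 3, 4, 5

Paragraph 2 is struck. Paragraph 6 has no operative effect of its own apart from Paragraph 2 and is therefore inoperative. Although Paragraph 1 refers to Paragraph 6, its operative terms do not depend on Paragraph 6, so it remains in effect. Paragraph 4 makes Paragraph 5 an essential term, but Paragraph 5 is unaffected, so the severability proviso in Paragraph 4 preserves the remaining provisions. Paragraph 1, Paragraph 3, Paragraph 4, and Paragraph 5 remain in effect.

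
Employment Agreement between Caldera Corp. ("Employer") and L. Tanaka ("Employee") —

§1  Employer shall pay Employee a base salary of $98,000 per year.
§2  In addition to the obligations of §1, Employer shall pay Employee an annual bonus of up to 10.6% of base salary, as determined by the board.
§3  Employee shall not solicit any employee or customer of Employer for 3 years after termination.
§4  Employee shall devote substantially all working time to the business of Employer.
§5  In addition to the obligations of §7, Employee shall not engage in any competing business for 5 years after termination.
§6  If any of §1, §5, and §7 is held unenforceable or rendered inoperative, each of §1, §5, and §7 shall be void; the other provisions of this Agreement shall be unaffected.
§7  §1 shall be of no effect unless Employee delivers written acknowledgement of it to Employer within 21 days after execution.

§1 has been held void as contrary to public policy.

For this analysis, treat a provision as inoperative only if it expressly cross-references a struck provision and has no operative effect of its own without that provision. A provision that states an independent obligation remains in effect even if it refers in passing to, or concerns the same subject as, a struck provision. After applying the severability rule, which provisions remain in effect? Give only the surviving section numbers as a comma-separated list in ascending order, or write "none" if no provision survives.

§1 is struck. §7 operates only by reference to §1, so it falls with §1. §2 mentions §1 but its own obligation stands independently of §1, so §2 is not affected. §6 declares §1, §5, and §7 mutually dependent; since one of them has fallen, all of them are of no effect. That brings down §5 as well. The remainder continues in force under §6. That leaves §2, §3, §4, and §6 in effect.

2, 3, 4, 6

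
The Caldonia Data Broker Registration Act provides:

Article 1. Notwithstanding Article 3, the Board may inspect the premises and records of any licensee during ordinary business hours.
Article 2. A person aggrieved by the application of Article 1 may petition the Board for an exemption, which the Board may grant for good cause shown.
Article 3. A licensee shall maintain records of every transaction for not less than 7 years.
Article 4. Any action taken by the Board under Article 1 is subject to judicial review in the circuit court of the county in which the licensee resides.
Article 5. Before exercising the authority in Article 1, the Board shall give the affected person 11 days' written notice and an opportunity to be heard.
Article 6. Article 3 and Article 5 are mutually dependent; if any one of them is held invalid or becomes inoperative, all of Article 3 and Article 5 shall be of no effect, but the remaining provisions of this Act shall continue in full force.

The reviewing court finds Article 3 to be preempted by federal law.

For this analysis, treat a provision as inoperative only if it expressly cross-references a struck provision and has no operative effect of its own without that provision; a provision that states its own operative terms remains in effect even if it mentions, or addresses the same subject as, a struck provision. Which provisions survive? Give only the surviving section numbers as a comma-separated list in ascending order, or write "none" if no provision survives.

1, 2, 4, 6

Article 3 is struck. Although Article 1 refers to Article 3, its operative terms do not depend on Article 3, so it remains in effect. Nothing else in the Act is defined by reference to Article 3. Article 6 declares Article 3 and Article 5 mutually dependent; since one of them has fallen, all of them are of no effect. That brings down Article 5 as well. The remainder continues in force under Article 6. Article 1, Article 2, Article 4, and Article 6 remain in effect.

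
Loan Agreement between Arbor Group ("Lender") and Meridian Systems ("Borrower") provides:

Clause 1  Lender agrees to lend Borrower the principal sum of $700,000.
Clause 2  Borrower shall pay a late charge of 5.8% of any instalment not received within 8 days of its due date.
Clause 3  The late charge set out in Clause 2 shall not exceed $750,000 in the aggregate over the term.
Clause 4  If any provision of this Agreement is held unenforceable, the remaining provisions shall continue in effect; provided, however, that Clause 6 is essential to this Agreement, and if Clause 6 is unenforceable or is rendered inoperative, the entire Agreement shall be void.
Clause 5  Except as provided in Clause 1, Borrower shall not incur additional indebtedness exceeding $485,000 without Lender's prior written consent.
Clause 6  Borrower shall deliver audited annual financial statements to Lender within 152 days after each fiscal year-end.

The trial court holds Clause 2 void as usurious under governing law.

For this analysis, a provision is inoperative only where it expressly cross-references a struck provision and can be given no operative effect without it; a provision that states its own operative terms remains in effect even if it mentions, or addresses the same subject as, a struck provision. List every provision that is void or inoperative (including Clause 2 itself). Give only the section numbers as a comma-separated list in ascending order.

Clause 2 is struck. Clause 3 does nothing except set the aggregate cap on the late charge by reference to Clause 2; with Clause 2 gone it has no independent effect and is inoperative. Clause 4 makes Clause 6 an essential term, but Clause 6 is unaffected, so the severability proviso in Clause 4 preserves the remaining provisions. That leaves Clause 1, Clause 4, Clause 5, and Clause 6 in effect.

2, 3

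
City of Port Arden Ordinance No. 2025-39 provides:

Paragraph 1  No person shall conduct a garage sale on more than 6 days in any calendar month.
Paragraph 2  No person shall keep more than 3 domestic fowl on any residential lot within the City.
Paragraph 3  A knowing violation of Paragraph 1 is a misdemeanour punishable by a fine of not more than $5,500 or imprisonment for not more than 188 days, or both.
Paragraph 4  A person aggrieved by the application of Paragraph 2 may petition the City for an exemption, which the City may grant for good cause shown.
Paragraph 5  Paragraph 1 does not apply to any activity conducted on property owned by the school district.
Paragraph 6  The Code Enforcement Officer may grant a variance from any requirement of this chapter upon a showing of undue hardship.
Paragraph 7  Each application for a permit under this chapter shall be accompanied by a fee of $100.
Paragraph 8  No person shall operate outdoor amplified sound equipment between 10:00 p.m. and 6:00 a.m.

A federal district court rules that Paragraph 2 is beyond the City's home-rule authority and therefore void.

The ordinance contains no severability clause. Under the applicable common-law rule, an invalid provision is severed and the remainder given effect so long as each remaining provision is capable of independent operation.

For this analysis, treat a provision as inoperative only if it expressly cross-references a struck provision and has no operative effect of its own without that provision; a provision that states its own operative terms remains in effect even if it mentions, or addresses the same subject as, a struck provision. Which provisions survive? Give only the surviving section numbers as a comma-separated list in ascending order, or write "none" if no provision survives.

Paragraph 2 is struck. The only function of Paragraph 4 is the exemption procedure for Paragraph 2, so it cannot stand once Paragraph 2 is removed. Under the stated default rule, only provisions that cannot operate independently fall away; the rest are enforced. The provisions still in force are Paragraph 1, Paragraph 3, Paragraph 5, Paragraph 6, Paragraph 7, and Paragraph 8.

1, 3, 5, 6, 7, 8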